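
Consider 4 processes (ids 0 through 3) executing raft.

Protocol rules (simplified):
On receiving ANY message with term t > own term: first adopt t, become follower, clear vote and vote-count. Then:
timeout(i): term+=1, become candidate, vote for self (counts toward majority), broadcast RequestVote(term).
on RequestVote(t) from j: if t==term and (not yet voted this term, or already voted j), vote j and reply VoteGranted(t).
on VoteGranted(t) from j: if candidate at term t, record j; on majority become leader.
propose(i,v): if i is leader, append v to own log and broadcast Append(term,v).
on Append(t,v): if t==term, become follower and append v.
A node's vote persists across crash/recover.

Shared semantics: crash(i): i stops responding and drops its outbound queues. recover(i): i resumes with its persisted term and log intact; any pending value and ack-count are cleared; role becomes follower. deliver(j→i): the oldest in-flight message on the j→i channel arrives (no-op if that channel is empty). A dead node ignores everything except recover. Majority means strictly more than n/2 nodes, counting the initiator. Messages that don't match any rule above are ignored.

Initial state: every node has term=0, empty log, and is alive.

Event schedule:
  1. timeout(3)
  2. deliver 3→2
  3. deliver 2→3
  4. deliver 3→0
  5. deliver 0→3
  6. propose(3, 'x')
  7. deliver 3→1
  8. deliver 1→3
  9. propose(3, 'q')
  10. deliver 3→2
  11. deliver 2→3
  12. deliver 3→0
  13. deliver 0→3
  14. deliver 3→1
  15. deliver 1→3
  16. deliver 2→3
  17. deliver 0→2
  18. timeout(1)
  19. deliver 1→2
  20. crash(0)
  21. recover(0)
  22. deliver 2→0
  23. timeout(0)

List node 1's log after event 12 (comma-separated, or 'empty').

empty

after 1 — timeout(3): n3:cand/t1/[-]
after 2 — deliver 3→2: n2:foll/t1/[-]
after 3 — deliver 2→3: ·
after 4 — deliver 3→0: n0:foll/t1/[-]
after 5 — deliver 0→3: n3:lead/t1/[-]
after 6 — propose(3,'x'): n3:lead/t1/[x]
after 7 — deliver 3→1: n1:foll/t1/[-]
after 8 — deliver 1→3: ·
after 9 — propose(3,'q'): n3:lead/t1/[x,q]
after 10 — deliver 3→2: n2:foll/t1/[x]
after 11 — deliver 2→3: ·
after 12 — deliver 3→0: n0:foll/t1/[x]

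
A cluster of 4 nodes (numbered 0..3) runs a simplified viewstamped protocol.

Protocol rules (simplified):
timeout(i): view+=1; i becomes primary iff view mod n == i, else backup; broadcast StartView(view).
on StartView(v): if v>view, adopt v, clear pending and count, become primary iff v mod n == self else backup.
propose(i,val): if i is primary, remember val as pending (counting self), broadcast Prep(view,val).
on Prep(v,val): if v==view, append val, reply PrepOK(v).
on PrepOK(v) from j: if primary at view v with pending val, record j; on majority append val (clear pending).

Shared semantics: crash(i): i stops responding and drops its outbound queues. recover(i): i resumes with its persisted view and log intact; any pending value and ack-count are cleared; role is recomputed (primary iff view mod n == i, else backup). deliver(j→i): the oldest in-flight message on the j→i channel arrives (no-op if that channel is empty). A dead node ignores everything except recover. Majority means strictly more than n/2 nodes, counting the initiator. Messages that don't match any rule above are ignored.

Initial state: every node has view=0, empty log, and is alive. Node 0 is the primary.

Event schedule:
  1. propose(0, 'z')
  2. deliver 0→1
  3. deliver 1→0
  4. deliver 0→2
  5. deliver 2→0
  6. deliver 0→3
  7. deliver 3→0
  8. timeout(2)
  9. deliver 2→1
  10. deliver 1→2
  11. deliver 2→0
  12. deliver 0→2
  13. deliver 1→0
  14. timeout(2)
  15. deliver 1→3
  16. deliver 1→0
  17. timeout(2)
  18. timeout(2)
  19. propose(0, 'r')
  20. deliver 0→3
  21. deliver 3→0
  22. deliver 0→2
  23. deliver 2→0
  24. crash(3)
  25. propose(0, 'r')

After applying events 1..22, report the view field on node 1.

1. propose(0,'z'):  nop
2. deliver 0→1:  <1:back v0 z>
3. deliver 1→0:  nop
4. deliver 0→2:  <2:back v0 z>
5. deliver 2→0:  <0:prim v0 z>
6. deliver 0→3:  <3:back v0 z>
7. deliver 3→0:  nop
8. timeout(2):  <2:back v1 z>
9. deliver 2→1:  <1:prim v1 z>
10. deliver 1→2:  nop
11. deliver 2→0:  <0:back v1 z>
12. deliver 0→2:  nop
13. deliver 1→0:  nop
14. timeout(2):  <2:prim v2 z>
15. deliver 1→3:  nop
16. deliver 1→0:  nop
17. timeout(2):  <2:back v3 z>
18. timeout(2):  <2:back v4 z>
19. propose(0,'r'):  nop
20. deliver 0→3:  nop
21. deliver 3→0:  nop
22. deliver 0→2:  nop

1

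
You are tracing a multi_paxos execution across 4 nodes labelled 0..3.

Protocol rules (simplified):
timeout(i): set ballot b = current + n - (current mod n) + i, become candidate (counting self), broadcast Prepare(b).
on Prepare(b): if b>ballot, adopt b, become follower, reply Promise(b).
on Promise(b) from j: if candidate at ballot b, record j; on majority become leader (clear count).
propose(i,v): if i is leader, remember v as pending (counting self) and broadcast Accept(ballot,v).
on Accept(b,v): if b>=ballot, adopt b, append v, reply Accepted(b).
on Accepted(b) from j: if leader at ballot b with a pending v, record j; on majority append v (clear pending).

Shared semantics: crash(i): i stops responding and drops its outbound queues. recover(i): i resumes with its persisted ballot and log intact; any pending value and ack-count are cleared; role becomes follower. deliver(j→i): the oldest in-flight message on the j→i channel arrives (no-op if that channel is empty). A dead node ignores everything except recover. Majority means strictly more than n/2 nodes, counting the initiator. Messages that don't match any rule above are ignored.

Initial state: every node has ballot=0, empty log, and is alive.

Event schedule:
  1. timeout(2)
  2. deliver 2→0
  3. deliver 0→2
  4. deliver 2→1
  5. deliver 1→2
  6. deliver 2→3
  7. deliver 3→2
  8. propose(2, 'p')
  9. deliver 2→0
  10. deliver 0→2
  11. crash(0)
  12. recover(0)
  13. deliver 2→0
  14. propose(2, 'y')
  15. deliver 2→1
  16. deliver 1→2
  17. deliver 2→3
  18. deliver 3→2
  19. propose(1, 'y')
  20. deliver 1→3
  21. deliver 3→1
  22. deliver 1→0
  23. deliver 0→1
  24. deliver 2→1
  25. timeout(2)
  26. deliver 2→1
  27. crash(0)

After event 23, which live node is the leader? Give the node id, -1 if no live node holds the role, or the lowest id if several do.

after 1 — timeout(2): n2:cand/b6/[-]
after 2 — deliver 2→0: n0:foll/b6/[-]
after 3 — deliver 0→2: ·
after 4 — deliver 2→1: n1:foll/b6/[-]
after 5 — deliver 1→2: n2:lead/b6/[-]
after 6 — deliver 2→3: n3:foll/b6/[-]
after 7 — deliver 3→2: ·
after 8 — propose(2,'p'): ·
after 9 — deliver 2→0: n0:foll/b6/[p]
after 10 — deliver 0→2: ·
after 11 — crash(0): n0:✗foll/b6/[p]
after 12 — recover(0): n0:foll/b6/[p]
after 13 — deliver 2→0: ·
after 14 — propose(2,'y'): ·
after 15 — deliver 2→1: n1:foll/b6/[p]
after 16 — deliver 1→2: ·
after 17 — deliver 2→3: n3:foll/b6/[p]
after 18 — deliver 3→2: n2:lead/b6/[y]
after 19 — propose(1,'y'): ·
after 20 — deliver 1→3: ·
after 21 — deliver 3→1: ·
after 22 — deliver 1→0: ·
after 23 — deliver 0→1: ·

2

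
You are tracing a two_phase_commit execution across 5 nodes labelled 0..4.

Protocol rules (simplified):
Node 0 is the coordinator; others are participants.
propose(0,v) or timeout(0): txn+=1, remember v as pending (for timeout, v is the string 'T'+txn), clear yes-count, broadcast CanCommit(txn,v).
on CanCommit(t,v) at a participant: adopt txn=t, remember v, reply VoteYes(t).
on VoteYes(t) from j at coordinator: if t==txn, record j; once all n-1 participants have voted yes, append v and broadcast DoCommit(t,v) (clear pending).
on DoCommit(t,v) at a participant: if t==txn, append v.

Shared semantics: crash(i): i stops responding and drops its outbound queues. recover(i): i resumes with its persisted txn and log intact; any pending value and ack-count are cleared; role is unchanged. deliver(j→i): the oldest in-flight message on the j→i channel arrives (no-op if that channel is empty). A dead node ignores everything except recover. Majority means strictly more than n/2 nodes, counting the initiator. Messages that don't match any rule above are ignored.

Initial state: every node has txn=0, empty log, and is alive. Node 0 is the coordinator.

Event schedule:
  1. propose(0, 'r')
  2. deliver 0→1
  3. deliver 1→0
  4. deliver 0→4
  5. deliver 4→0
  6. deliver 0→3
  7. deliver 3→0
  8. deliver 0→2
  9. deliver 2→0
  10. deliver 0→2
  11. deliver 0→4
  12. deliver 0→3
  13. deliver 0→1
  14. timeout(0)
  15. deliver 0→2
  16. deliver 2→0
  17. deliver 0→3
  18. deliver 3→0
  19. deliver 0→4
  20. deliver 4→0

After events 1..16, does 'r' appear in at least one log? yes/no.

yes

1. propose(0,'r'):  <0:coor t1 ->
2. deliver 0→1:  <1:part t1 ->
3. deliver 1→0:  nop
4. deliver 0→4:  <4:part t1 ->
5. deliver 4→0:  nop
6. deliver 0→3:  <3:part t1 ->
7. deliver 3→0:  nop
8. deliver 0→2:  <2:part t1 ->
9. deliver 2→0:  <0:coor t1 r>
10. deliver 0→2:  <2:part t1 r>
11. deliver 0→4:  <4:part t1 r>
12. deliver 0→3:  <3:part t1 r>
13. deliver 0→1:  <1:part t1 r>
14. timeout(0):  <0:coor t2 r>
15. deliver 0→2:  <2:part t2 r>
16. deliver 2→0:  nop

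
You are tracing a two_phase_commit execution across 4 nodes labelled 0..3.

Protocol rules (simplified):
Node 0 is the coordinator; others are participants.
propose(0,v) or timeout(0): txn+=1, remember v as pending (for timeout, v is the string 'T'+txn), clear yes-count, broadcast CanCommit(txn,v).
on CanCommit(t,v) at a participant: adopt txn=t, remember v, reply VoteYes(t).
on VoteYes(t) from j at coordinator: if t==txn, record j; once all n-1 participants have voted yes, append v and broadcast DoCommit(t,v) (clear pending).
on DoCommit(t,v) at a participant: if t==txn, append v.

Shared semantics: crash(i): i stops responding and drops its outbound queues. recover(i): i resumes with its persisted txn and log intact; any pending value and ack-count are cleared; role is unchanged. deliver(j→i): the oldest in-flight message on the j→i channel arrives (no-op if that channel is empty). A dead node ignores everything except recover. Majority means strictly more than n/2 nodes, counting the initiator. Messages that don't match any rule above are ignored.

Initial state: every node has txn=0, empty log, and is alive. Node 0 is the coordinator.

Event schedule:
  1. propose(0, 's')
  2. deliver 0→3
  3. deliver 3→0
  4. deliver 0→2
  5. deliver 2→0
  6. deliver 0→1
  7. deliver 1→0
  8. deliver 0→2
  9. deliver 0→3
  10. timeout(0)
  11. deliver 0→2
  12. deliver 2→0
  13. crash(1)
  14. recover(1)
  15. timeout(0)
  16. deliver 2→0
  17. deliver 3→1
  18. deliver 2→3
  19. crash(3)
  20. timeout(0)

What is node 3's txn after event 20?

1

e1 propose(0,'s'): 0[coor,t=1,-]
e2 deliver 0→3: 3[part,t=1,-]
e3 deliver 3→0: ·
e4 deliver 0→2: 2[part,t=1,-]
e5 deliver 2→0: ·
e6 deliver 0→1: 1[part,t=1,-]
e7 deliver 1→0: 0[coor,t=1,s]
e8 deliver 0→2: 2[part,t=1,s]
e9 deliver 0→3: 3[part,t=1,s]
e10 timeout(0): 0[coor,t=2,s]
e11 deliver 0→2: 2[part,t=2,s]
e12 deliver 2→0: ·
e13 crash(1): 1[✗part,t=1,-]
e14 recover(1): 1[part,t=1,-]
e15 timeout(0): 0[coor,t=3,s]
e16 deliver 2→0: ·
e17 deliver 3→1: ·
e18 deliver 2→3: ·
e19 crash(3): 3[✗part,t=1,s]
e20 timeout(0): 0[coor,t=4,s]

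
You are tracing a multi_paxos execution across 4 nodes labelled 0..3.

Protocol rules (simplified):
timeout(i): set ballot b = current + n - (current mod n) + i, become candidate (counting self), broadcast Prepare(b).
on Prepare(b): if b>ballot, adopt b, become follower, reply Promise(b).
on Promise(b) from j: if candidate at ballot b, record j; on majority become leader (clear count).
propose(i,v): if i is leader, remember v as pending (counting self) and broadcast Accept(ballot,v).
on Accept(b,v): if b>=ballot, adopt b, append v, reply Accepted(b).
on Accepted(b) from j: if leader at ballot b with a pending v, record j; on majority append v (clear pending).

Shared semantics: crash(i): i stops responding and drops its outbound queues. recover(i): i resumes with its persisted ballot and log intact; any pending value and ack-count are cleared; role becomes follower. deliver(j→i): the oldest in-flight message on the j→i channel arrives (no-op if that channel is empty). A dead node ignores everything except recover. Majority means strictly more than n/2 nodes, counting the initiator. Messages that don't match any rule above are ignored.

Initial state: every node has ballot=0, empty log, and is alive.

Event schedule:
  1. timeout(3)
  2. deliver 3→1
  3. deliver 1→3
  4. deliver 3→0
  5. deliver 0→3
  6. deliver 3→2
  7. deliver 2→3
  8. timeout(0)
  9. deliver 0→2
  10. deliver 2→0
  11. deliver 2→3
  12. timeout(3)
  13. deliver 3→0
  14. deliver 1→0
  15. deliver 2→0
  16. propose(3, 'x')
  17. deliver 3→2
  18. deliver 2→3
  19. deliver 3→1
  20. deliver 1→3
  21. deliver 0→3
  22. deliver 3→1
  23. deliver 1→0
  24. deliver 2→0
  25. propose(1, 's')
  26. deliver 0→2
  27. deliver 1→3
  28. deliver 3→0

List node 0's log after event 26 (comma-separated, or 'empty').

empty

1. timeout(3):  <3:cand b7 ->
2. deliver 3→1:  <1:foll b7 ->
3. deliver 1→3:  nop
4. deliver 3→0:  <0:foll b7 ->
5. deliver 0→3:  <3:lead b7 ->
6. deliver 3→2:  <2:foll b7 ->
7. deliver 2→3:  nop
8. timeout(0):  <0:cand b8 ->
9. deliver 0→2:  <2:foll b8 ->
10. deliver 2→0:  nop
11. deliver 2→3:  nop
12. timeout(3):  <3:cand b11 ->
13. deliver 3→0:  <0:foll b11 ->
14. deliver 1→0:  nop
15. deliver 2→0:  nop
16. propose(3,'x'):  nop
17. deliver 3→2:  <2:foll b11 ->
18. deliver 2→3:  nop
19. deliver 3→1:  <1:foll b11 ->
20. deliver 1→3:  <3:lead b11 ->
21. deliver 0→3:  nop
22. deliver 3→1:  nop
23. deliver 1→0:  nop
24. deliver 2→0:  nop
25. propose(1,'s'):  nop
26. deliver 0→2:  nop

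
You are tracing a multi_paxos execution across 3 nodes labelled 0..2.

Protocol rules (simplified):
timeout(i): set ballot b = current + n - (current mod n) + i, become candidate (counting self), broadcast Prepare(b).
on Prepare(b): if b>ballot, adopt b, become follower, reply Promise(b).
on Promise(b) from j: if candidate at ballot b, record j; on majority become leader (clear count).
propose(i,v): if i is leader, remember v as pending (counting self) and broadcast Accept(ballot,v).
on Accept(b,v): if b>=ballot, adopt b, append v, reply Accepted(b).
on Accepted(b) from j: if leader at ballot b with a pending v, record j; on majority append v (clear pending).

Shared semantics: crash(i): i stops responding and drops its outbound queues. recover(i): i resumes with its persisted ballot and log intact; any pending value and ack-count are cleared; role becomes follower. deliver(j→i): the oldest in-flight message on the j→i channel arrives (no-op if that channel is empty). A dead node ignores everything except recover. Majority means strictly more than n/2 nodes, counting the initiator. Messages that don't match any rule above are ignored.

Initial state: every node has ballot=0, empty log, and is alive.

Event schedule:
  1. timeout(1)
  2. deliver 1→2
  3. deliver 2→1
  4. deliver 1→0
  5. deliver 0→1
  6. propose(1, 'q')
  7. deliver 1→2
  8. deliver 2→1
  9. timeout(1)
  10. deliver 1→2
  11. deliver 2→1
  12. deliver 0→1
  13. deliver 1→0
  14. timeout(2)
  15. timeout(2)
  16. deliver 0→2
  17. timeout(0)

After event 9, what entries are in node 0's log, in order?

after 1 — timeout(1): n1:cand/b4/[-]
after 2 — deliver 1→2: n2:foll/b4/[-]
after 3 — deliver 2→1: n1:lead/b4/[-]
after 4 — deliver 1→0: n0:foll/b4/[-]
after 5 — deliver 0→1: ·
after 6 — propose(1,'q'): ·
after 7 — deliver 1→2: n2:foll/b4/[q]
after 8 — deliver 2→1: n1:lead/b4/[q]
after 9 — timeout(1): n1:cand/b7/[q]

empty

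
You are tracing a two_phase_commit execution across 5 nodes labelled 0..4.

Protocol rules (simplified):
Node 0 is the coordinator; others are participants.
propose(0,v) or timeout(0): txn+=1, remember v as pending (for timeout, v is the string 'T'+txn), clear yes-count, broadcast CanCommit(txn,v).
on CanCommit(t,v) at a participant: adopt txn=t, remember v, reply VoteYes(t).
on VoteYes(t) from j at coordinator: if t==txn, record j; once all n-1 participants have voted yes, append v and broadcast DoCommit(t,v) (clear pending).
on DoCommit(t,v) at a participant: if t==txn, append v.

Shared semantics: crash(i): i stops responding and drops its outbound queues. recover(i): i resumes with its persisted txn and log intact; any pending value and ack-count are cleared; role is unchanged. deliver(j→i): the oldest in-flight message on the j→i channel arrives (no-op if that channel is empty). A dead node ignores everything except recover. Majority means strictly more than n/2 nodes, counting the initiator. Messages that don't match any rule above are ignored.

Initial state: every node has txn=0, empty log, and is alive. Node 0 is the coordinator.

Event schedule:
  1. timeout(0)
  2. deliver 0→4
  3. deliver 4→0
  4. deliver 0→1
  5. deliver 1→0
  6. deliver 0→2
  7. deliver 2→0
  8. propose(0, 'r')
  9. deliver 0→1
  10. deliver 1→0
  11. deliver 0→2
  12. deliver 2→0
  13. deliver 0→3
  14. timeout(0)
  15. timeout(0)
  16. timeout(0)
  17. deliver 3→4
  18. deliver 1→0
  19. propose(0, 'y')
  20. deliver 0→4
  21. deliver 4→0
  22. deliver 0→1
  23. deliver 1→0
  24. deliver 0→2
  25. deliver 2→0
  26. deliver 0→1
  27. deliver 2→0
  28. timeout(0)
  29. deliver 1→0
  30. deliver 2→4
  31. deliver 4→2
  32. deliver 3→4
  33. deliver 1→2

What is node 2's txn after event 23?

e1 timeout(0): 0[coor,t=1,-]
e2 deliver 0→4: 4[part,t=1,-]
e3 deliver 4→0: ·
e4 deliver 0→1: 1[part,t=1,-]
e5 deliver 1→0: ·
e6 deliver 0→2: 2[part,t=1,-]
e7 deliver 2→0: ·
e8 propose(0,'r'): 0[coor,t=2,-]
e9 deliver 0→1: 1[part,t=2,-]
e10 deliver 1→0: ·
e11 deliver 0→2: 2[part,t=2,-]
e12 deliver 2→0: ·
e13 deliver 0→3: 3[part,t=1,-]
e14 timeout(0): 0[coor,t=3,-]
e15 timeout(0): 0[coor,t=4,-]
e16 timeout(0): 0[coor,t=5,-]
e17 deliver 3→4: ·
e18 deliver 1→0: ·
e19 propose(0,'y'): 0[coor,t=6,-]
e20 deliver 0→4: 4[part,t=2,-]
e21 deliver 4→0: ·
e22 deliver 0→1: 1[part,t=3,-]
e23 deliver 1→0: ·

2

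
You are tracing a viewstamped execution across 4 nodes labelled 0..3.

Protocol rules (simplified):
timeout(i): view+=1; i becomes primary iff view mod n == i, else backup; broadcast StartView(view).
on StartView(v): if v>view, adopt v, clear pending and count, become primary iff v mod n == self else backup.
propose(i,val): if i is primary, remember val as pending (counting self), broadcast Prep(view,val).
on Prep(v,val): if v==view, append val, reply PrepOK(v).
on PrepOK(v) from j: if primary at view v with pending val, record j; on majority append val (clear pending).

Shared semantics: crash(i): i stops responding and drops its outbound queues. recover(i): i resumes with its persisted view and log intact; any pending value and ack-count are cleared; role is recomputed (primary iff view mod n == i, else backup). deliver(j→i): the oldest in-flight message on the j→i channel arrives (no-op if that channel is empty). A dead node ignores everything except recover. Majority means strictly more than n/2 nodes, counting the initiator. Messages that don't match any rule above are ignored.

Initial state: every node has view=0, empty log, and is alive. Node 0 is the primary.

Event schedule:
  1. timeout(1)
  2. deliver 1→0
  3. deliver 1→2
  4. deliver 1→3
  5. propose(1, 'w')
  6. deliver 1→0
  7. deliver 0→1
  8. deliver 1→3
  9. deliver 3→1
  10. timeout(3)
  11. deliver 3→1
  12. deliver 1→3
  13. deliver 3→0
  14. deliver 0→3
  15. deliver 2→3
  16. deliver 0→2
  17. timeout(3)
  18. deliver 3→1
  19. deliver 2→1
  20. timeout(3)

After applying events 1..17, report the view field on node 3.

3

e1 timeout(1): 1[prim,v=1,-]
e2 deliver 1→0: 0[back,v=1,-]
e3 deliver 1→2: 2[back,v=1,-]
e4 deliver 1→3: 3[back,v=1,-]
e5 propose(1,'w'): ·
e6 deliver 1→0: 0[back,v=1,w]
e7 deliver 0→1: ·
e8 deliver 1→3: 3[back,v=1,w]
e9 deliver 3→1: 1[prim,v=1,w]
e10 timeout(3): 3[back,v=2,w]
e11 deliver 3→1: 1[back,v=2,w]
e12 deliver 1→3: ·
e13 deliver 3→0: 0[back,v=2,w]
e14 deliver 0→3: ·
e15 deliver 2→3: ·
e16 deliver 0→2: ·
e17 timeout(3): 3[prim,v=3,w]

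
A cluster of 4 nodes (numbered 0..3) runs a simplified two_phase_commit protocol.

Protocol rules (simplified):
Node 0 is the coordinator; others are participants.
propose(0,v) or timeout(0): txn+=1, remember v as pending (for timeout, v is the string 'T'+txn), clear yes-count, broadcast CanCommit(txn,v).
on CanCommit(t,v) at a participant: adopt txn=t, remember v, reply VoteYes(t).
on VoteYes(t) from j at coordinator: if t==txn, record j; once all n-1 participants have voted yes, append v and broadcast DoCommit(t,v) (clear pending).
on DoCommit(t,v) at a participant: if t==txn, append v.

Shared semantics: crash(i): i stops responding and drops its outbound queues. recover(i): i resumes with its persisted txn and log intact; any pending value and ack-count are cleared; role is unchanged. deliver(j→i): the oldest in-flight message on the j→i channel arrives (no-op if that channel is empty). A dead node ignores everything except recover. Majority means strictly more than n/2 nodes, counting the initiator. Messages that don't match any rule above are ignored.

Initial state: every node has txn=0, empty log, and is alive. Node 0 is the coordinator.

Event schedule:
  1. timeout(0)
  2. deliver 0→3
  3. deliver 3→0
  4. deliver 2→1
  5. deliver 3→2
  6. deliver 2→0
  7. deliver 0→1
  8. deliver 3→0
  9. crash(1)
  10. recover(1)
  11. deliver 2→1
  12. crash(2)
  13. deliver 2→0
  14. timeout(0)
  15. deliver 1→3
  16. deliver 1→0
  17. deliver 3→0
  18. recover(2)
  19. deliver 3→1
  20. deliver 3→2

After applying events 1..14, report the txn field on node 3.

[1] timeout(0) → N0(coor t1 [-])
[2] deliver 0→3 → N3(part t1 [-])
[3] deliver 3→0 → ∅
[4] deliver 2→1 → ∅
[5] deliver 3→2 → ∅
[6] deliver 2→0 → ∅
[7] deliver 0→1 → N1(part t1 [-])
[8] deliver 3→0 → ∅
[9] crash(1) → N1(✗part t1 [-])
[10] recover(1) → N1(part t1 [-])
[11] deliver 2→1 → ∅
[12] crash(2) → N2(✗part t0 [-])
[13] deliver 2→0 → ∅
[14] timeout(0) → N0(coor t2 [-])

1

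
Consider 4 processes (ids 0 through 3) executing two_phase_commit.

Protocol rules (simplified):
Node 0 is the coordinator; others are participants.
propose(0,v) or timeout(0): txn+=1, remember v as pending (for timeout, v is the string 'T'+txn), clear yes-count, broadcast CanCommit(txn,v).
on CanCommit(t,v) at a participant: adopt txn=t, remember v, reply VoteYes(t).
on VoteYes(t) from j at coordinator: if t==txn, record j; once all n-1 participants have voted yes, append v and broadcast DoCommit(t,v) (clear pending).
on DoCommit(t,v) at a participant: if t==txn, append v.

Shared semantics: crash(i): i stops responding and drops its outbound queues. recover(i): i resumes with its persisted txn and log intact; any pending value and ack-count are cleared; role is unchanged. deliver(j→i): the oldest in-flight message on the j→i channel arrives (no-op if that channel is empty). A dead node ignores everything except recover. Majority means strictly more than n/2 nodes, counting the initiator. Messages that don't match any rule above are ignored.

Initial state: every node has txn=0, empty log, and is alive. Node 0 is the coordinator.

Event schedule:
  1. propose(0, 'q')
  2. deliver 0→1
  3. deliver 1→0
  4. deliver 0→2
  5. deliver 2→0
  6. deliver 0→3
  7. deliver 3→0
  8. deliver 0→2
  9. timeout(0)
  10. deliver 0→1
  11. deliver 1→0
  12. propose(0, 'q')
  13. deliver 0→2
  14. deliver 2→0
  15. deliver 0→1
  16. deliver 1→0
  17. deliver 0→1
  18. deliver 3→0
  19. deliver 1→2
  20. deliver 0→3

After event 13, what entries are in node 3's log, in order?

empty

after 1 — propose(0,'q'): n0:coor/t1/[-]
after 2 — deliver 0→1: n1:part/t1/[-]
after 3 — deliver 1→0: ·
after 4 — deliver 0→2: n2:part/t1/[-]
after 5 — deliver 2→0: ·
after 6 — deliver 0→3: n3:part/t1/[-]
after 7 — deliver 3→0: n0:coor/t1/[q]
after 8 — deliver 0→2: n2:part/t1/[q]
after 9 — timeout(0): n0:coor/t2/[q]
after 10 — deliver 0→1: n1:part/t1/[q]
after 11 — deliver 1→0: ·
after 12 — propose(0,'q'): n0:coor/t3/[q]
after 13 — deliver 0→2: n2:part/t2/[q]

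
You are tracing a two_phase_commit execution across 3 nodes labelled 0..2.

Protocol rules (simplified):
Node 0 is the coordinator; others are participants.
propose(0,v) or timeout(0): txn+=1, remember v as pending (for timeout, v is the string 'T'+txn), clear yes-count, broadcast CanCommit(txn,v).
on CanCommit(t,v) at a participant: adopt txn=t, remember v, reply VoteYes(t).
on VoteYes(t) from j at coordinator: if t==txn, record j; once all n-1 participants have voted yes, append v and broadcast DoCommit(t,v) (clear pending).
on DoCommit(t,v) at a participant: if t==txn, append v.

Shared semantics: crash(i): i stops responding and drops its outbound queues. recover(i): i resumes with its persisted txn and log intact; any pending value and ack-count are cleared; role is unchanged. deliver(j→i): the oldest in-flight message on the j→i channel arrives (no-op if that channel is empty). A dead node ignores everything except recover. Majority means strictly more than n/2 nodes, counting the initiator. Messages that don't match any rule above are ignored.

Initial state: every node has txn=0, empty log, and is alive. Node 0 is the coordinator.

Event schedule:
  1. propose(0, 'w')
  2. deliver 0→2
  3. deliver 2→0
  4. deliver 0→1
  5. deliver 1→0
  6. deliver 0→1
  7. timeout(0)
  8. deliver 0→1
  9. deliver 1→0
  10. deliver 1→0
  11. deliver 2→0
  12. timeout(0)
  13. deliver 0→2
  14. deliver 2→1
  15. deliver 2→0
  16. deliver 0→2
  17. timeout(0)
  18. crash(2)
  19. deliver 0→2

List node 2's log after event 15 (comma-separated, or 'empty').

w

after 1 — propose(0,'w'): n0:coor/t1/[-]
after 2 — deliver 0→2: n2:part/t1/[-]
after 3 — deliver 2→0: ·
after 4 — deliver 0→1: n1:part/t1/[-]
after 5 — deliver 1→0: n0:coor/t1/[w]
after 6 — deliver 0→1: n1:part/t1/[w]
after 7 — timeout(0): n0:coor/t2/[w]
after 8 — deliver 0→1: n1:part/t2/[w]
after 9 — deliver 1→0: ·
after 10 — deliver 1→0: ·
after 11 — deliver 2→0: ·
after 12 — timeout(0): n0:coor/t3/[w]
after 13 — deliver 0→2: n2:part/t1/[w]
after 14 — deliver 2→1: ·
after 15 — deliver 2→0: ·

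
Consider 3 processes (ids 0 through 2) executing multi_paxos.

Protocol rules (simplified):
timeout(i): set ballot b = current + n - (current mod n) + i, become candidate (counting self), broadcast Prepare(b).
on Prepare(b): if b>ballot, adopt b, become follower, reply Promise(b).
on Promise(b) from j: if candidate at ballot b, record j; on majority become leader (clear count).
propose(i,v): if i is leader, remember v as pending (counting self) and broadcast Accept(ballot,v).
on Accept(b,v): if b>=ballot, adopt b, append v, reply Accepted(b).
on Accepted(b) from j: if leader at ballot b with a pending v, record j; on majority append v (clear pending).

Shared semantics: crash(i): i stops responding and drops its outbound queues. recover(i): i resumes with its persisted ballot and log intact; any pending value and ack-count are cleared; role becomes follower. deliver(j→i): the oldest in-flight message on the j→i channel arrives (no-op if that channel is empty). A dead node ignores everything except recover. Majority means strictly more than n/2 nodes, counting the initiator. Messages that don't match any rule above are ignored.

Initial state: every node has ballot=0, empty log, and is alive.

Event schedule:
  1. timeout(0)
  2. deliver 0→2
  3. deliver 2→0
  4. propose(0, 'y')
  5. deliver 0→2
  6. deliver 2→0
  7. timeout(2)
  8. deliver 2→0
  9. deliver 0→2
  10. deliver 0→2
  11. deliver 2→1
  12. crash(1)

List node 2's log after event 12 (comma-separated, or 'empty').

y

step 1 timeout(0): 0={cand,b=3,log=-}
step 2 deliver 0→2: 2={foll,b=3,log=-}
step 3 deliver 2→0: 0={lead,b=3,log=-}
step 4 propose(0,'y'): —
step 5 deliver 0→2: 2={foll,b=3,log=y}
step 6 deliver 2→0: 0={lead,b=3,log=y}
step 7 timeout(2): 2={cand,b=8,log=y}
step 8 deliver 2→0: 0={foll,b=8,log=y}
step 9 deliver 0→2: 2={lead,b=8,log=y}
step 10 deliver 0→2: —
step 11 deliver 2→1: 1={foll,b=8,log=-}
step 12 crash(1): 1={✗foll,b=8,log=-}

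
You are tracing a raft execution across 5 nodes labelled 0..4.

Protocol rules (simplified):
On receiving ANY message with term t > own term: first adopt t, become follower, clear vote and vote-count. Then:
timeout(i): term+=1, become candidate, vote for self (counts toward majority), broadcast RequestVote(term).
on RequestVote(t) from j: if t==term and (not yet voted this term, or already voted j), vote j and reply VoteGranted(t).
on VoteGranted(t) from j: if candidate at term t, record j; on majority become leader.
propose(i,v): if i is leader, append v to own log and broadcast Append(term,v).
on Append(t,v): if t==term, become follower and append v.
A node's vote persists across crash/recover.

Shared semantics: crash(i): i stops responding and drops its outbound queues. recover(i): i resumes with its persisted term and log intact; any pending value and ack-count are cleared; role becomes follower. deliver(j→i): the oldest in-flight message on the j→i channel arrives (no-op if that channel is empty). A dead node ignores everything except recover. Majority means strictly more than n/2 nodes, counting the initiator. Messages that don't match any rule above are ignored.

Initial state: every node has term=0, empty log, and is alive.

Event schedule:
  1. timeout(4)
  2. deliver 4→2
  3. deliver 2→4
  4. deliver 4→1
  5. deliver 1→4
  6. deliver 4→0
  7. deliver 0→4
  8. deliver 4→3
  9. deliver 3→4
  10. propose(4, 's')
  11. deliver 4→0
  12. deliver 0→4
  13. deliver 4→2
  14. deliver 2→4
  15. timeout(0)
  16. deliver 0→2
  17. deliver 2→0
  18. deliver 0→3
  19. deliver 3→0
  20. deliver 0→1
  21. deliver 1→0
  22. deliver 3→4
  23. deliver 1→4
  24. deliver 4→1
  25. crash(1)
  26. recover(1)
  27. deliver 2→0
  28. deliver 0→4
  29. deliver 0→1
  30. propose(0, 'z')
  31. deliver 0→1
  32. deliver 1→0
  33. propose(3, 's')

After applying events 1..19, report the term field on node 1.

1

step 1 timeout(4): 4={cand,t=1,log=-}
step 2 deliver 4→2: 2={foll,t=1,log=-}
step 3 deliver 2→4: —
step 4 deliver 4→1: 1={foll,t=1,log=-}
step 5 deliver 1→4: 4={lead,t=1,log=-}
step 6 deliver 4→0: 0={foll,t=1,log=-}
step 7 deliver 0→4: —
step 8 deliver 4→3: 3={foll,t=1,log=-}
step 9 deliver 3→4: —
step 10 propose(4,'s'): 4={lead,t=1,log=s}
step 11 deliver 4→0: 0={foll,t=1,log=s}
step 12 deliver 0→4: —
step 13 deliver 4→2: 2={foll,t=1,log=s}
step 14 deliver 2→4: —
step 15 timeout(0): 0={cand,t=2,log=s}
step 16 deliver 0→2: 2={foll,t=2,log=s}
step 17 deliver 2→0: —
step 18 deliver 0→3: 3={foll,t=2,log=-}
step 19 deliver 3→0: 0={lead,t=2,log=s}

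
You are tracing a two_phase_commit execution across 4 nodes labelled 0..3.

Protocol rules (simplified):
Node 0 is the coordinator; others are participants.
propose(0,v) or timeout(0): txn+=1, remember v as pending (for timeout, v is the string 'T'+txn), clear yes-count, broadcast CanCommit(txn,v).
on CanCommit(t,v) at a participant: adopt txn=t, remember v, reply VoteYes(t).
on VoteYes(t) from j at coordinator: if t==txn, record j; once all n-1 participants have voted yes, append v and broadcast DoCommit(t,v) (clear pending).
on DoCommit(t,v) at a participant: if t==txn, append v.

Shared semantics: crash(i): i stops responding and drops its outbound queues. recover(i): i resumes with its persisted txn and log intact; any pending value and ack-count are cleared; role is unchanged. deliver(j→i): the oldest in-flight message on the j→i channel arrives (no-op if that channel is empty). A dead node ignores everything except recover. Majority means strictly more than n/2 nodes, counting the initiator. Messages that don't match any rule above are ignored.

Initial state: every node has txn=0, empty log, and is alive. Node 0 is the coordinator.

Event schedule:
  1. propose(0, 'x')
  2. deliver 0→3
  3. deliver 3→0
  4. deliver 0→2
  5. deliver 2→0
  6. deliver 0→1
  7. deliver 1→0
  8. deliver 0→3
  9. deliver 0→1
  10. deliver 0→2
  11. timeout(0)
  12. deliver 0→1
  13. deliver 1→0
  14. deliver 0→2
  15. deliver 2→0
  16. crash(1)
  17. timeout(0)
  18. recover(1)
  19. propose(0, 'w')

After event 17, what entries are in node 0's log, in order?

e1 propose(0,'x'): 0[coor,t=1,-]
e2 deliver 0→3: 3[part,t=1,-]
e3 deliver 3→0: ·
e4 deliver 0→2: 2[part,t=1,-]
e5 deliver 2→0: ·
e6 deliver 0→1: 1[part,t=1,-]
e7 deliver 1→0: 0[coor,t=1,x]
e8 deliver 0→3: 3[part,t=1,x]
e9 deliver 0→1: 1[part,t=1,x]
e10 deliver 0→2: 2[part,t=1,x]
e11 timeout(0): 0[coor,t=2,x]
e12 deliver 0→1: 1[part,t=2,x]
e13 deliver 1→0: ·
e14 deliver 0→2: 2[part,t=2,x]
e15 deliver 2→0: ·
e16 crash(1): 1[✗part,t=2,x]
e17 timeout(0): 0[coor,t=3,x]

x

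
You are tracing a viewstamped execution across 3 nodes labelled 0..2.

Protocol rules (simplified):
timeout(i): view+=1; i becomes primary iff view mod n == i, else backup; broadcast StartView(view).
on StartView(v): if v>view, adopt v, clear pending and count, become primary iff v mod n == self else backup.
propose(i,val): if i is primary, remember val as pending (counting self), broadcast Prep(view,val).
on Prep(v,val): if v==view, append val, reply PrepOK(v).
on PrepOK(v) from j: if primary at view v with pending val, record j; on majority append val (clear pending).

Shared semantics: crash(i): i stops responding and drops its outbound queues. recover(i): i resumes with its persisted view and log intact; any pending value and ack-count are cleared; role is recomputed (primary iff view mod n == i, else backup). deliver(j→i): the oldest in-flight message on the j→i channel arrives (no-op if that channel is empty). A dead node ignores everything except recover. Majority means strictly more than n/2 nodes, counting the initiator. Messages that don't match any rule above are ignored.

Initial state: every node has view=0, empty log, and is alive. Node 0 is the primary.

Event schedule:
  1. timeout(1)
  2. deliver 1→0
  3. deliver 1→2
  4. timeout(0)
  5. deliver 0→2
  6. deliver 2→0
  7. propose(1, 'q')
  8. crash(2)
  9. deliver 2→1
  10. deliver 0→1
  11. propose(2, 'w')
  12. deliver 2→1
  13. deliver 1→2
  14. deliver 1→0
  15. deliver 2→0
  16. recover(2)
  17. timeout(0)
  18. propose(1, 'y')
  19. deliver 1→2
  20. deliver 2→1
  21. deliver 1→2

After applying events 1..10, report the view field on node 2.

1. timeout(1):  <1:prim v1 ->
2. deliver 1→0:  <0:back v1 ->
3. deliver 1→2:  <2:back v1 ->
4. timeout(0):  <0:back v2 ->
5. deliver 0→2:  <2:prim v2 ->
6. deliver 2→0:  nop
7. propose(1,'q'):  nop
8. crash(2):  <2:✗prim v2 ->
9. deliver 2→1:  nop
10. deliver 0→1:  <1:back v2 ->

2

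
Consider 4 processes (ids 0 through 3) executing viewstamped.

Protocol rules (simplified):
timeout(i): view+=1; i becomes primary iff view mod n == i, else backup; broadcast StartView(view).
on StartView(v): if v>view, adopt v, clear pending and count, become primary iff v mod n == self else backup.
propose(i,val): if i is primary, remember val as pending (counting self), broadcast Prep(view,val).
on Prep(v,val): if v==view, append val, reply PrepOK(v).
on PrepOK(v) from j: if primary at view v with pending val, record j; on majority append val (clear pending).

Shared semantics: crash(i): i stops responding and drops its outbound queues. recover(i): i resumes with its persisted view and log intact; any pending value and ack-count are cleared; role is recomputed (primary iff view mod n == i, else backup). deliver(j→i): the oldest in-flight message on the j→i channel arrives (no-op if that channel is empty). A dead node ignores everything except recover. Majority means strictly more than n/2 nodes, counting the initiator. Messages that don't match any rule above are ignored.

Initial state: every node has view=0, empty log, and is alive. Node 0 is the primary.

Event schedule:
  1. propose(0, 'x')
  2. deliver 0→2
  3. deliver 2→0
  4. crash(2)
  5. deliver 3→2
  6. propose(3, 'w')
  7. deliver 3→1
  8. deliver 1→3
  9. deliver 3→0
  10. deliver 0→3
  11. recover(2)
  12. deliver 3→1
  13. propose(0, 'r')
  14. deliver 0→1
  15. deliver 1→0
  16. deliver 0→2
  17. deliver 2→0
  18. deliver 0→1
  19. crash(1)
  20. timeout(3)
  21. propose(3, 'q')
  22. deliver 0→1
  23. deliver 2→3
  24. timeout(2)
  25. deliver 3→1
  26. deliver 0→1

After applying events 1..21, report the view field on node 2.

0

after 1 — propose(0,'x'): ·
after 2 — deliver 0→2: n2:back/v0/[x]
after 3 — deliver 2→0: ·
after 4 — crash(2): n2:✗back/v0/[x]
after 5 — deliver 3→2: ·
after 6 — propose(3,'w'): ·
after 7 — deliver 3→1: ·
after 8 — deliver 1→3: ·
after 9 — deliver 3→0: ·
after 10 — deliver 0→3: n3:back/v0/[x]
after 11 — recover(2): n2:back/v0/[x]
after 12 — deliver 3→1: ·
after 13 — propose(0,'r'): ·
after 14 — deliver 0→1: n1:back/v0/[x]
after 15 — deliver 1→0: ·
after 16 — deliver 0→2: n2:back/v0/[x,r]
after 17 — deliver 2→0: n0:prim/v0/[r]
after 18 — deliver 0→1: n1:back/v0/[x,r]
after 19 — crash(1): n1:✗back/v0/[x,r]
after 20 — timeout(3): n3:back/v1/[x]
after 21 — propose(3,'q'): ·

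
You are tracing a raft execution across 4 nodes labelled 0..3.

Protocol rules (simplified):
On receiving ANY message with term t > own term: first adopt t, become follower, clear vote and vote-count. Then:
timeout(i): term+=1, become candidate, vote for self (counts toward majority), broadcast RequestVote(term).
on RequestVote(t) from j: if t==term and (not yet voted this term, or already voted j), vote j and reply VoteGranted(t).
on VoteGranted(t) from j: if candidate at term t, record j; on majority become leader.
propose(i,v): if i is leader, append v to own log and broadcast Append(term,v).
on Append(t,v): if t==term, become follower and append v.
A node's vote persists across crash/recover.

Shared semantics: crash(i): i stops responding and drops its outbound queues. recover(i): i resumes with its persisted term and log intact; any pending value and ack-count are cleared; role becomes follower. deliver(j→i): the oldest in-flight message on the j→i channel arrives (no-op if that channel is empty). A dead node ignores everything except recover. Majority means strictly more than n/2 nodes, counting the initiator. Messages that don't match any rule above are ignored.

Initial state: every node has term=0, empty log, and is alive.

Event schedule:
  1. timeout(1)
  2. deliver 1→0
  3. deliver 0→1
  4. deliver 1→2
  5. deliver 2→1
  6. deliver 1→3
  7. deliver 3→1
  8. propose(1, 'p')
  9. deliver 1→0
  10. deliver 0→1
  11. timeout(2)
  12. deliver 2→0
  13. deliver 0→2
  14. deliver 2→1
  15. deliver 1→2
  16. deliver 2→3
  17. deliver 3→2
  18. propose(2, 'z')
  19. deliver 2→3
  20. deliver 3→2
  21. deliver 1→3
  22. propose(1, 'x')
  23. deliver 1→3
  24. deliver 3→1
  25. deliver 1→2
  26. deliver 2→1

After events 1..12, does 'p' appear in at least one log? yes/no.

yes

e1 timeout(1): 1[cand,t=1,-]
e2 deliver 1→0: 0[foll,t=1,-]
e3 deliver 0→1: ·
e4 deliver 1→2: 2[foll,t=1,-]
e5 deliver 2→1: 1[lead,t=1,-]
e6 deliver 1→3: 3[foll,t=1,-]
e7 deliver 3→1: ·
e8 propose(1,'p'): 1[lead,t=1,p]
e9 deliver 1→0: 0[foll,t=1,p]
e10 deliver 0→1: ·
e11 timeout(2): 2[cand,t=2,-]
e12 deliver 2→0: 0[foll,t=2,p]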